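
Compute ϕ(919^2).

φ(919^2) = 919^2 − 919^1 = 844561 − 919 = 843642.

843642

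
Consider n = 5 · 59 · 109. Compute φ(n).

φ(5) = 5 − 1 = 4.
φ(59) = 59 − 1 = 58.
φ(109) = 109 − 1 = 108.
Since φ is multiplicative, φ(32155) = 4 · 58 · 108 = 25056.

25056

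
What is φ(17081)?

15120

First factor: 17081 = 19 · 29 · 31.
φ(19) = 19 − 1 = 18.
φ(29) = 29 − 1 = 28.
φ(31) = 31 − 1 = 30.
φ(17081) = 18 × 28 × 30 = 15120.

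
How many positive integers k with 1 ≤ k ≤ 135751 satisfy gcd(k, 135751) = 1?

First factor: 135751 = 7 · 11 · 41 · 43.
φ(135751) = 135751 · (1 − 1/7) · (1 − 1/11) · (1 − 1/41) · (1 − 1/43)
       = 135751 · 100800/135751 = 100800.

100800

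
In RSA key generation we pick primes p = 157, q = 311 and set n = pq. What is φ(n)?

48360

φ(48827) = 48827 · (1 − 1/157) · (1 − 1/311)
       = 48827 · 48360/48827 = 48360.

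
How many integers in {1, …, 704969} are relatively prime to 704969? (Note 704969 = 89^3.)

φ(704969) = 704969 · (1 − 1/89)
       = 704969 · 88/89 = 697048.

697048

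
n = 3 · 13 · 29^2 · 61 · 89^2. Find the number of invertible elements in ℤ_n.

φ(15847853619) = 15847853619 · (1 − 1/3) · (1 − 1/13) · (1 − 1/29) · (1 − 1/61) · (1 − 1/89)
       = 15847853619 · 3548160/6140199 = 9157800960.

9157800960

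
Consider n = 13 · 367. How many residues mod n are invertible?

φ(13) = 13 − 1 = 12.
φ(367) = 367 − 1 = 366.
Multiply: 12 · 366 = 4392.

4392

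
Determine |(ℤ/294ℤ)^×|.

Prime factorization: 294 = 2 * 3 * 7**2.
φ(294) = 294 · (1 − 1/2) · (1 − 1/3) · (1 − 1/7)
       = 294 · 12/42 = 84.

84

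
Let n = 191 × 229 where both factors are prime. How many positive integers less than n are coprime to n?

43320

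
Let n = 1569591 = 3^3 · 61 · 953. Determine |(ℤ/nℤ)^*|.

φ(3^3) = 3^3 − 3^2 = 27 − 9 = 18.
φ(61) = 61 − 1 = 60.
φ(953) = 953 − 1 = 952.
Multiply: 18 · 60 · 952 = 1028160.

1028160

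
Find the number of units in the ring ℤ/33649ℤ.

Prime factorization: 33649 = 7 * 11 * 19 * 23.
φ(33649) = 33649 · (1 − 1/7) · (1 − 1/11) · (1 − 1/19) · (1 − 1/23)
       = 33649 · 23760/33649 = 23760.

23760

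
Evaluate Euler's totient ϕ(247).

First factor: 247 = 13 × 19.
φ(13) = 13 − 1 = 12.
φ(19) = 19 − 1 = 18.
φ(247) = 12 × 18 = 216.

216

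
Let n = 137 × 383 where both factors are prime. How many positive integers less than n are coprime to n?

51952

φ(52471) = 52471 · (1 − 1/137) · (1 − 1/383)
       = 52471 · 51952/52471 = 51952.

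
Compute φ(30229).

Factor 30229: 30229 = 19 * 37 * 43.
φ(30229) = 30229 · (1 − 1/19) · (1 − 1/37) · (1 − 1/43)
       = 30229 · 27216/30229 = 27216.

27216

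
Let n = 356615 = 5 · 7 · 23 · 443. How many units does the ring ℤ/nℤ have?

φ(356615) = 356615 · (1 − 1/5) · (1 − 1/7) · (1 − 1/23) · (1 − 1/443)
       = 356615 · 233376/356615 = 233376.

233376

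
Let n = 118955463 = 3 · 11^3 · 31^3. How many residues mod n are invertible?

69768600

φ(118955463) = 118955463 · (1 − 1/3) · (1 − 1/11) · (1 − 1/31)
       = 118955463 · 600/1023 = 69768600.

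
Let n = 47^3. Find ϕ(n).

101614

φ(103823) = 103823 · (1 − 1/47)
       = 103823 · 46/47 = 101614.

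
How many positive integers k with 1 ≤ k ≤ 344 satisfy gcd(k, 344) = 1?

168

First factor: 344 = 2^3 · 43.
φ(2^3) = 2^2·(2−1) = 4·1 = 4.
φ(43) = 43 − 1 = 42.
φ(344) = 4 × 42 = 168.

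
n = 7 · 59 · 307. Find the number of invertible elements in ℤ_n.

φ(126791) = 126791 · (1 − 1/7) · (1 − 1/59) · (1 − 1/307)
       = 126791 · 106488/126791 = 106488.

106488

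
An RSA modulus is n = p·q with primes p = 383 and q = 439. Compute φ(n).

φ(n) = (p − 1)(q − 1) = (383−1)(439−1) = 382·438 = 167316.

167316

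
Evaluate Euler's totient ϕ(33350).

12320

33350 = 2 × 5^2 × 23 × 29.
φ(33350) = 33350 · (1 − 1/2) · (1 − 1/5) · (1 − 1/23) · (1 − 1/29)
       = 33350 · 2464/6670 = 12320.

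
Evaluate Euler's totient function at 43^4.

3339294

φ(43^4) = 43^3·(43−1) = 79507·42 = 3339294.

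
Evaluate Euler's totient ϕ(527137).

First factor: 527137 = 13 * 23 * 41 * 43.
φ(527137) = 527137 · (1 − 1/13) · (1 − 1/23) · (1 − 1/41) · (1 − 1/43)
       = 527137 · 443520/527137 = 443520.

443520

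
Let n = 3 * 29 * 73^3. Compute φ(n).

φ(3) = 3 − 1 = 2.
φ(29) = 29 − 1 = 28.
φ(73^3) = 73^2·(73−1) = 5329·72 = 383688.
φ(33844479) = 2 × 28 × 383688 = 21486528.

21486528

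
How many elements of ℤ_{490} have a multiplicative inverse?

490 = 2 × 5 × 7^2.
φ(2) = 2 − 1 = 1.
φ(5) = 5 − 1 = 4.
φ(7^2) = 7^2 − 7^1 = 49 − 7 = 42.
Since φ is multiplicative, φ(490) = 1 · 4 · 42 = 168.

168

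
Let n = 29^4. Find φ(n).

682892

φ(29^4) = 29^4 − 29^3 = 707281 − 24389 = 682892.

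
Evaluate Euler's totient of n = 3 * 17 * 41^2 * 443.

23196160

φ(3) = 3 − 1 = 2.
φ(17) = 17 − 1 = 16.
φ(41^2) = 41^2 − 41^1 = 1681 − 41 = 1640.
φ(443) = 443 − 1 = 442.
Multiply: 2 · 16 · 1640 · 442 = 23196160.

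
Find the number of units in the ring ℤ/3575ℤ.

Prime factorization: 3575 = 5^2 * 11 * 13.
φ(5^2) = 5^2 − 5^1 = 25 − 5 = 20.
φ(11) = 11 − 1 = 10.
φ(13) = 13 − 1 = 12.
Multiply: 20 · 10 · 12 = 2400.

2400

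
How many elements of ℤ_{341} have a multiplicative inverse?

First factor: 341 = 11 * 31.
φ(11) = 11 − 1 = 10.
φ(31) = 31 − 1 = 30.
φ(341) = 10 × 30 = 300.

300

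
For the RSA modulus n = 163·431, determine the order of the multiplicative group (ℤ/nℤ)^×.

φ(163) = 163 − 1 = 162.
φ(431) = 431 − 1 = 430.
Multiply: 162 · 430 = 69660.

69660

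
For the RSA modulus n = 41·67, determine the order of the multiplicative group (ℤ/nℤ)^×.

2640

For distinct primes, φ(pq) = (p−1)(q−1) = 40 × 66 = 2640.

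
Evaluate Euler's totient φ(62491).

62491 = 11 * 13 * 19 * 23.
φ(11) = 11 − 1 = 10.
φ(13) = 13 − 1 = 12.
φ(19) = 19 − 1 = 18.
φ(23) = 23 − 1 = 22.
Multiply: 10 · 12 · 18 · 22 = 47520.

47520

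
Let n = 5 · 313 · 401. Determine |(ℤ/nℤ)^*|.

φ(627565) = 627565 · (1 − 1/5) · (1 − 1/313) · (1 − 1/401)
       = 627565 · 499200/627565 = 499200.

499200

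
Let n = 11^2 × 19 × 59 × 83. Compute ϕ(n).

φ(11^2) = 11^2 − 11^1 = 121 − 11 = 110.
φ(19) = 19 − 1 = 18.
φ(59) = 59 − 1 = 58.
φ(83) = 83 − 1 = 82.
φ(11258203) = 110 × 18 × 58 × 82 = 9416880.

9416880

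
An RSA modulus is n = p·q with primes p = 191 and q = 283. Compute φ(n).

53580

φ(n) = (p − 1)(q − 1) = (191−1)(283−1) = 190·282 = 53580.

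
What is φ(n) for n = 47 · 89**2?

360272

φ(47) = 47 − 1 = 46.
φ(89^2) = 89^2 − 89^1 = 7921 − 89 = 7832.
Multiply: 46 · 7832 = 360272.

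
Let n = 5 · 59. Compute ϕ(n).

φ(5) = 5 − 1 = 4.
φ(59) = 59 − 1 = 58.
φ(295) = 4 × 58 = 232.

232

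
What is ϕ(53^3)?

φ(148877) = 148877 · (1 − 1/53)
       = 148877 · 52/53 = 146068.

146068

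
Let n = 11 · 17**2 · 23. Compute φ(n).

59840

φ(11) = 11 − 1 = 10.
φ(17^2) = 17^1·(17−1) = 17·16 = 272.
φ(23) = 23 − 1 = 22.
Multiply: 10 · 272 · 22 = 59840.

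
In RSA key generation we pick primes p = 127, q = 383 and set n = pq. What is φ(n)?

φ(n) = (p − 1)(q − 1) = (127−1)(383−1) = 126·382 = 48132.

48132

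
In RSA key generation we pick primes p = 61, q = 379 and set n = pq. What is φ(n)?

For distinct primes, φ(pq) = (p−1)(q−1) = 60 × 378 = 22680.

22680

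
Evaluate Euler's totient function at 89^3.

697048

φ(89^3) = 89^3 − 89^2 = 704969 − 7921 = 697048.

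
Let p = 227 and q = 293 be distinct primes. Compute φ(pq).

65992

For distinct primes, φ(pq) = (p−1)(q−1) = 226 × 292 = 65992.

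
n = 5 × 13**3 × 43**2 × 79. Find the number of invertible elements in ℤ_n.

φ(5) = 5 − 1 = 4.
φ(13^3) = 13^3 − 13^2 = 2197 − 169 = 2028.
φ(43^2) = 43^2 − 43^1 = 1849 − 43 = 1806.
φ(79) = 79 − 1 = 78.
φ(1604589935) = 4 × 2028 × 1806 × 78 = 1142721216.

1142721216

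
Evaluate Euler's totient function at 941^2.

φ(941^2) = 941^2 − 941^1 = 885481 − 941 = 884540.

884540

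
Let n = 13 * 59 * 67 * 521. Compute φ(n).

φ(26773669) = 26773669 · (1 − 1/13) · (1 − 1/59) · (1 − 1/67) · (1 − 1/521)
       = 26773669 · 23886720/26773669 = 23886720.

23886720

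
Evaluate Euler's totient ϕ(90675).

43200

First factor: 90675 = 3**2 · 5**2 · 13 · 31.
φ(3^2) = 3^1·(3−1) = 3·2 = 6.
φ(5^2) = 5^2 − 5^1 = 25 − 5 = 20.
φ(13) = 13 − 1 = 12.
φ(31) = 31 − 1 = 30.
Since φ is multiplicative, φ(90675) = 6 · 20 · 12 · 30 = 43200.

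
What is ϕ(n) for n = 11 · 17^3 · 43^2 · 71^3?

29467976092800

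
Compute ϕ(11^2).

φ(11^2) = 11^1·(11−1) = 11·10 = 110.

110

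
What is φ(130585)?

80640

First factor: 130585 = 5 · 7**2 · 13 · 41.
φ(130585) = 130585 · (1 − 1/5) · (1 − 1/7) · (1 − 1/13) · (1 − 1/41)
       = 130585 · 11520/18655 = 80640.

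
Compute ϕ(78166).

31680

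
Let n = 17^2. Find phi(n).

272

φ(17^2) = 17^1·(17−1) = 17·16 = 272.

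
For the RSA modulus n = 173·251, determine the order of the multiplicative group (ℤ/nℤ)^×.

43000

φ(pq) = (p−1)(q−1) = 172 · 250 = 43000.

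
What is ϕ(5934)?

1848

First factor: 5934 = 2 · 3 · 23 · 43.
φ(5934) = 5934 · (1 − 1/2) · (1 − 1/3) · (1 − 1/23) · (1 − 1/43)
       = 5934 · 1848/5934 = 1848.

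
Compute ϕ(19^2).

φ(361) = 361 · (1 − 1/19)
       = 361 · 18/19 = 342.

342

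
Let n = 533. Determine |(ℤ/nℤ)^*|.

480

First factor: 533 = 13 · 41.
φ(13) = 13 − 1 = 12.
φ(41) = 41 − 1 = 40.
Since φ is multiplicative, φ(533) = 12 · 40 = 480.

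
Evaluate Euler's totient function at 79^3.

486798

φ(79^3) = 79^2·(79−1) = 6241·78 = 486798.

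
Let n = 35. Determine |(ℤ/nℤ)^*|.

24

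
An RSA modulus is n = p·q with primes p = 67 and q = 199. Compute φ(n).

13068

For distinct primes, φ(pq) = (p−1)(q−1) = 66 × 198 = 13068.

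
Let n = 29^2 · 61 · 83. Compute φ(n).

φ(29^2) = 29^2 − 29^1 = 841 − 29 = 812.
φ(61) = 61 − 1 = 60.
φ(83) = 83 − 1 = 82.
Since φ is multiplicative, φ(4257983) = 812 · 60 · 82 = 3995040.

3995040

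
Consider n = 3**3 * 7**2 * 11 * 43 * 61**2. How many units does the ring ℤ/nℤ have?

1162123200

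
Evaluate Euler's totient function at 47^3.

φ(47^3) = 47^3 − 47^2 = 103823 − 2209 = 101614.

101614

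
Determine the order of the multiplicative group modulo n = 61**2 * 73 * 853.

φ(231702949) = 231702949 · (1 − 1/61) · (1 − 1/73) · (1 − 1/853)
       = 231702949 · 3680640/3798409 = 224519040.

224519040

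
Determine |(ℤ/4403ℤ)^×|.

3456

First factor: 4403 = 7 · 17 · 37.
φ(4403) = 4403 · (1 − 1/7) · (1 − 1/17) · (1 − 1/37)
       = 4403 · 3456/4403 = 3456.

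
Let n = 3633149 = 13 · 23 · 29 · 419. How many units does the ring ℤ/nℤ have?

φ(3633149) = 3633149 · (1 − 1/13) · (1 − 1/23) · (1 − 1/29) · (1 − 1/419)
       = 3633149 · 3089856/3633149 = 3089856.

3089856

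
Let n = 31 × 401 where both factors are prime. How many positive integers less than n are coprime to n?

12000

φ(pq) = (p−1)(q−1) = 30 · 400 = 12000.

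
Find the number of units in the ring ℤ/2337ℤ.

Factor 2337: 2337 = 3 * 19 * 41.
φ(2337) = 2337 · (1 − 1/3) · (1 − 1/19) · (1 − 1/41)
       = 2337 · 1440/2337 = 1440.

1440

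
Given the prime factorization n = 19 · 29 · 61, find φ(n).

30240

φ(33611) = 33611 · (1 − 1/19) · (1 − 1/29) · (1 − 1/61)
       = 33611 · 30240/33611 = 30240.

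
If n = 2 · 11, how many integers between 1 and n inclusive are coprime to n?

10

φ(22) = 22 · (1 − 1/2) · (1 − 1/11)
       = 22 · 10/22 = 10.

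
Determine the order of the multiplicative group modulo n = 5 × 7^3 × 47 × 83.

φ(5) = 5 − 1 = 4.
φ(7^3) = 7^2·(7−1) = 49·6 = 294.
φ(47) = 47 − 1 = 46.
φ(83) = 83 − 1 = 82.
Multiply: 4 · 294 · 46 · 82 = 4435872.

4435872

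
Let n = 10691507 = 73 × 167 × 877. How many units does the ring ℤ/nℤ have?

φ(10691507) = 10691507 · (1 − 1/73) · (1 − 1/167) · (1 − 1/877)
       = 10691507 · 10469952/10691507 = 10469952.

10469952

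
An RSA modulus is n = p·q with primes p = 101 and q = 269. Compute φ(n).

26800

For distinct primes, φ(pq) = (p−1)(q−1) = 100 × 268 = 26800.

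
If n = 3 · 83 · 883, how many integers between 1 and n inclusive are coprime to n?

144648

φ(3) = 3 − 1 = 2.
φ(83) = 83 − 1 = 82.
φ(883) = 883 − 1 = 882.
Multiply: 2 · 82 · 882 = 144648.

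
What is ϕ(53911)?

43680

Prime factorization: 53911 = 11 · 13^2 · 29.
φ(11) = 11 − 1 = 10.
φ(13^2) = 13^1·(13−1) = 13·12 = 156.
φ(29) = 29 − 1 = 28.
Since φ is multiplicative, φ(53911) = 10 · 156 · 28 = 43680.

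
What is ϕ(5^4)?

φ(625) = 625 · (1 − 1/5)
       = 625 · 4/5 = 500.

500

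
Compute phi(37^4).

φ(37^4) = 37^4 − 37^3 = 1874161 − 50653 = 1823508.

1823508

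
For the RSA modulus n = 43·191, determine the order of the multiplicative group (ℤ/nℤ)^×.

7980

For distinct primes, φ(pq) = (p−1)(q−1) = 42 × 190 = 7980.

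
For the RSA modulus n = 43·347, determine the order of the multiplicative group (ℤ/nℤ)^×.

For distinct primes, φ(pq) = (p−1)(q−1) = 42 × 346 = 14532.

14532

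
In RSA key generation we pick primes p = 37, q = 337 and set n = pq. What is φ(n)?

φ(12469) = 12469 · (1 − 1/37) · (1 − 1/337)
       = 12469 · 12096/12469 = 12096.

12096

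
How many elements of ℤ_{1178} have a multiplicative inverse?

540

Factor 1178: 1178 = 2 * 19 * 31.
φ(2) = 2 − 1 = 1.
φ(19) = 19 − 1 = 18.
φ(31) = 31 − 1 = 30.
φ(1178) = 1 × 18 × 30 = 540.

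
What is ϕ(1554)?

Prime factorization: 1554 = 2 × 3 × 7 × 37.
φ(2) = 2 − 1 = 1.
φ(3) = 3 − 1 = 2.
φ(7) = 7 − 1 = 6.
φ(37) = 37 − 1 = 36.
Since φ is multiplicative, φ(1554) = 1 · 2 · 6 · 36 = 432.

432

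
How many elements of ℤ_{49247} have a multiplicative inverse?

43560

49247 = 11**3 · 37.
φ(11^3) = 11^2·(11−1) = 121·10 = 1210.
φ(37) = 37 − 1 = 36.
Multiply: 1210 · 36 = 43560.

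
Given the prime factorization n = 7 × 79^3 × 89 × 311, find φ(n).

φ(95527785367) = 95527785367 · (1 − 1/7) · (1 − 1/79) · (1 − 1/89) · (1 − 1/311)
       = 95527785367 · 12767040/15306487 = 79679096640.

79679096640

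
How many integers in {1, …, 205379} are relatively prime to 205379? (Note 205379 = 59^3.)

201898

φ(205379) = 205379 · (1 − 1/59)
       = 205379 · 58/59 = 201898.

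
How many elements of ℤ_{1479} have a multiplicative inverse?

896

Prime factorization: 1479 = 3 · 17 · 29.
φ(1479) = 1479 · (1 − 1/3) · (1 − 1/17) · (1 − 1/29)
       = 1479 · 896/1479 = 896.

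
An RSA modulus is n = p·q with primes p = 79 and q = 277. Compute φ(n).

φ(79) = 79 − 1 = 78.
φ(277) = 277 − 1 = 276.
Since φ is multiplicative, φ(21883) = 78 · 276 = 21528.

21528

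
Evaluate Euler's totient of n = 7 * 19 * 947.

102168

φ(7) = 7 − 1 = 6.
φ(19) = 19 − 1 = 18.
φ(947) = 947 − 1 = 946.
φ(125951) = 6 × 18 × 946 = 102168.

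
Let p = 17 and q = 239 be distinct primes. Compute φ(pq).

φ(pq) = (p−1)(q−1) = 16 · 238 = 3808.

3808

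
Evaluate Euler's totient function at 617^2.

φ(617^2) = 617^1·(617−1) = 617·616 = 380072.

380072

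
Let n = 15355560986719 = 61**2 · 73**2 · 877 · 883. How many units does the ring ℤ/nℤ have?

14863090878720

φ(15355560986719) = 15355560986719 · (1 − 1/61) · (1 − 1/73) · (1 − 1/877) · (1 − 1/883)
       = 15355560986719 · 3337770240/3448363123 = 14863090878720.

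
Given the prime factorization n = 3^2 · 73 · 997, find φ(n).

430272

φ(655029) = 655029 · (1 − 1/3) · (1 − 1/73) · (1 − 1/997)
       = 655029 · 143424/218343 = 430272.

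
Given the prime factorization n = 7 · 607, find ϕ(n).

φ(7) = 7 − 1 = 6.
φ(607) = 607 − 1 = 606.
Multiply: 6 · 606 = 3636.

3636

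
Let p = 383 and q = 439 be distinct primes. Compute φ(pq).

167316

For distinct primes, φ(pq) = (p−1)(q−1) = 382 × 438 = 167316.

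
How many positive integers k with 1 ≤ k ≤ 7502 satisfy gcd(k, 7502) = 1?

Prime factorization: 7502 = 2 · 11**2 · 31.
φ(2) = 2 − 1 = 1.
φ(11^2) = 11^1·(11−1) = 11·10 = 110.
φ(31) = 31 − 1 = 30.
φ(7502) = 1 × 110 × 30 = 3300.

3300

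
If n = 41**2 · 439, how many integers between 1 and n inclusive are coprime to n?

718320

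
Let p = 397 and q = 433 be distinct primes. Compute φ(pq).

φ(pq) = (p−1)(q−1) = 396 · 432 = 171072.

171072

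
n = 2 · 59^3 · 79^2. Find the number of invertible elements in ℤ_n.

φ(2) = 2 − 1 = 1.
φ(59^3) = 59^2·(59−1) = 3481·58 = 201898.
φ(79^2) = 79^1·(79−1) = 79·78 = 6162.
φ(2563540678) = 1 × 201898 × 6162 = 1244095476.

1244095476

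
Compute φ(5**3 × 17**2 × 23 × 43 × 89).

φ(3179758625) = 3179758625 · (1 − 1/5) · (1 − 1/17) · (1 − 1/23) · (1 − 1/43) · (1 − 1/89)
       = 3179758625 · 5203968/7481785 = 2211686400.

2211686400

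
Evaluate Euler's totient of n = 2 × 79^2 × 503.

3093324

φ(6278446) = 6278446 · (1 − 1/2) · (1 − 1/79) · (1 − 1/503)
       = 6278446 · 39156/79474 = 3093324.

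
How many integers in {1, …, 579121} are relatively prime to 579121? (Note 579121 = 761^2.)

φ(579121) = 579121 · (1 − 1/761)
       = 579121 · 760/761 = 578360.

578360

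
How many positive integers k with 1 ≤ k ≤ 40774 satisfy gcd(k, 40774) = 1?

18144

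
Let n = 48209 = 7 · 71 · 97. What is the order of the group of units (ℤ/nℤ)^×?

40320

φ(7) = 7 − 1 = 6.
φ(71) = 71 − 1 = 70.
φ(97) = 97 − 1 = 96.
Since φ is multiplicative, φ(48209) = 6 · 70 · 96 = 40320.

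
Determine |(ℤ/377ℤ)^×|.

377 = 13 · 29.
φ(13) = 13 − 1 = 12.
φ(29) = 29 − 1 = 28.
Multiply: 12 · 28 = 336.

336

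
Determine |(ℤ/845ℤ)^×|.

624

845 = 5 · 13**2.
φ(845) = 845 · (1 − 1/5) · (1 − 1/13)
       = 845 · 48/65 = 624.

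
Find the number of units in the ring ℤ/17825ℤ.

17825 = 5**2 · 23 · 31.
φ(5^2) = 5^1·(5−1) = 5·4 = 20.
φ(23) = 23 − 1 = 22.
φ(31) = 31 − 1 = 30.
Multiply: 20 · 22 · 30 = 13200.

13200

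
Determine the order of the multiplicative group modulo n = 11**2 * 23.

φ(11^2) = 11^2 − 11^1 = 121 − 11 = 110.
φ(23) = 23 − 1 = 22.
φ(2783) = 110 × 22 = 2420.

2420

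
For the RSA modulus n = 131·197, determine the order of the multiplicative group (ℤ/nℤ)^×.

25480

φ(131) = 131 − 1 = 130.
φ(197) = 197 − 1 = 196.
φ(25807) = 130 × 196 = 25480.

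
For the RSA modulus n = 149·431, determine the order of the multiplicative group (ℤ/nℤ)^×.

63640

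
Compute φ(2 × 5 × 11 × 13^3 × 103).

φ(24892010) = 24892010 · (1 − 1/2) · (1 − 1/5) · (1 − 1/11) · (1 − 1/13) · (1 − 1/103)
       = 24892010 · 48960/147290 = 8274240.

8274240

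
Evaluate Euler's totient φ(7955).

Factor 7955: 7955 = 5 · 37 · 43.
φ(5) = 5 − 1 = 4.
φ(37) = 37 − 1 = 36.
φ(43) = 43 − 1 = 42.
Since φ is multiplicative, φ(7955) = 4 · 36 · 42 = 6048.

6048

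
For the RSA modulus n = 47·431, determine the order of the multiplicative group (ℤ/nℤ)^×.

φ(n) = (p − 1)(q − 1) = (47−1)(431−1) = 46·430 = 19780.

19780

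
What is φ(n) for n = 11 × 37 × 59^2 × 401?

492768000

φ(568123567) = 568123567 · (1 − 1/11) · (1 − 1/37) · (1 − 1/59) · (1 − 1/401)
       = 568123567 · 8352000/9629213 = 492768000.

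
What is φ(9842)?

3888

First factor: 9842 = 2 · 7 · 19 · 37.
φ(9842) = 9842 · (1 − 1/2) · (1 − 1/7) · (1 − 1/19) · (1 − 1/37)
       = 9842 · 3888/9842 = 3888.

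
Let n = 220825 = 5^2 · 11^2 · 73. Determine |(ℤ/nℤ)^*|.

158400

φ(5^2) = 5^1·(5−1) = 5·4 = 20.
φ(11^2) = 11^1·(11−1) = 11·10 = 110.
φ(73) = 73 − 1 = 72.
Since φ is multiplicative, φ(220825) = 20 · 110 · 72 = 158400.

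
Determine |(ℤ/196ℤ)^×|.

First factor: 196 = 2^2 · 7^2.
φ(196) = 196 · (1 − 1/2) · (1 − 1/7)
       = 196 · 6/14 = 84.

84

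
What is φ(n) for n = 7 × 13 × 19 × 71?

90720

φ(122759) = 122759 · (1 − 1/7) · (1 − 1/13) · (1 − 1/19) · (1 − 1/71)
       = 122759 · 90720/122759 = 90720.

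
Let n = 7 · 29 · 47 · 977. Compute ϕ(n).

φ(9321557) = 9321557 · (1 − 1/7) · (1 − 1/29) · (1 − 1/47) · (1 − 1/977)
       = 9321557 · 7542528/9321557 = 7542528.

7542528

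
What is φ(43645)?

43645 = 5 · 7 · 29 · 43.
φ(43645) = 43645 · (1 − 1/5) · (1 − 1/7) · (1 − 1/29) · (1 − 1/43)
       = 43645 · 28224/43645 = 28224.

28224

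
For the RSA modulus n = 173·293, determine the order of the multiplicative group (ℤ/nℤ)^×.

50224

φ(n) = (p − 1)(q − 1) = (173−1)(293−1) = 172·292 = 50224.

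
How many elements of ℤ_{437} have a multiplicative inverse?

396

437 = 19 × 23.
φ(437) = 437 · (1 − 1/19) · (1 − 1/23)
       = 437 · 396/437 = 396.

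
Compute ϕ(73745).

Factor 73745: 73745 = 5 × 7^3 × 43.
φ(73745) = 73745 · (1 − 1/5) · (1 − 1/7) · (1 − 1/43)
       = 73745 · 1008/1505 = 49392.

49392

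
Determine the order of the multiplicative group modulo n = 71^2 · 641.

φ(3231281) = 3231281 · (1 − 1/71) · (1 − 1/641)
       = 3231281 · 44800/45511 = 3180800.

3180800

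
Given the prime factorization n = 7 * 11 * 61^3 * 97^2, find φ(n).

φ(7) = 7 − 1 = 6.
φ(11) = 11 − 1 = 10.
φ(61^3) = 61^3 − 61^2 = 226981 − 3721 = 223260.
φ(97^2) = 97^1·(97−1) = 97·96 = 9312.
Multiply: 6 · 10 · 223260 · 9312 = 124739827200.

124739827200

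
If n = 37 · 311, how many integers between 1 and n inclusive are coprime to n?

φ(37) = 37 − 1 = 36.
φ(311) = 311 − 1 = 310.
Multiply: 36 · 310 = 11160.

11160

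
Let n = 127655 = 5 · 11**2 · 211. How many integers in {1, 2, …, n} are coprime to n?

φ(5) = 5 − 1 = 4.
φ(11^2) = 11^1·(11−1) = 11·10 = 110.
φ(211) = 211 − 1 = 210.
φ(127655) = 4 × 110 × 210 = 92400.

92400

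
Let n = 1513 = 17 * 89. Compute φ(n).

1408

φ(1513) = 1513 · (1 − 1/17) · (1 − 1/89)
       = 1513 · 1408/1513 = 1408.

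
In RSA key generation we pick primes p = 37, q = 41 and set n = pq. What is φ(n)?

φ(pq) = (p−1)(q−1) = 36 · 40 = 1440.

1440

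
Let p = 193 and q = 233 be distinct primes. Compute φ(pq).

44544

φ(pq) = (p−1)(q−1) = 192 · 232 = 44544.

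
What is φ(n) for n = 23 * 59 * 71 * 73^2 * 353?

165252003840

φ(181241906539) = 181241906539 · (1 − 1/23) · (1 − 1/59) · (1 − 1/71) · (1 − 1/73) · (1 − 1/353)
       = 181241906539 · 2263726080/2482765843 = 165252003840.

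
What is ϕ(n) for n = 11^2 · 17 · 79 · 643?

88133760

φ(11^2) = 11^2 − 11^1 = 121 − 11 = 110.
φ(17) = 17 − 1 = 16.
φ(79) = 79 − 1 = 78.
φ(643) = 643 − 1 = 642.
Since φ is multiplicative, φ(104489429) = 110 · 16 · 78 · 642 = 88133760.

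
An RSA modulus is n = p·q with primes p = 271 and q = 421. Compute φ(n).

113400

φ(271) = 271 − 1 = 270.
φ(421) = 421 − 1 = 420.
Since φ is multiplicative, φ(114091) = 270 · 420 = 113400.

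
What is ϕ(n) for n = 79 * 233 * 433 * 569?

4440324096

φ(4535061439) = 4535061439 · (1 − 1/79) · (1 − 1/233) · (1 − 1/433) · (1 − 1/569)
       = 4535061439 · 4440324096/4535061439 = 4440324096.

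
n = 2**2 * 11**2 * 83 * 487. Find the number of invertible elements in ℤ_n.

8767440

φ(19563764) = 19563764 · (1 − 1/2) · (1 − 1/11) · (1 − 1/83) · (1 − 1/487)
       = 19563764 · 398520/889262 = 8767440.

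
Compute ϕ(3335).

2464

Factor 3335: 3335 = 5 * 23 * 29.
φ(3335) = 3335 · (1 − 1/5) · (1 − 1/23) · (1 − 1/29)
       = 3335 · 2464/3335 = 2464.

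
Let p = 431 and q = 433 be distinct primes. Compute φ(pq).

185760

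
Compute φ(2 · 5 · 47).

184

φ(470) = 470 · (1 − 1/2) · (1 − 1/5) · (1 − 1/47)
       = 470 · 184/470 = 184.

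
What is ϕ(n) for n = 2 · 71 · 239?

φ(2) = 2 − 1 = 1.
φ(71) = 71 − 1 = 70.
φ(239) = 239 − 1 = 238.
φ(33938) = 1 × 70 × 238 = 16660.

16660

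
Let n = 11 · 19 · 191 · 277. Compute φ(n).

φ(11057563) = 11057563 · (1 − 1/11) · (1 − 1/19) · (1 − 1/191) · (1 − 1/277)
       = 11057563 · 9439200/11057563 = 9439200.

9439200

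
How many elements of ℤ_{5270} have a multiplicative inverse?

Prime factorization: 5270 = 2 × 5 × 17 × 31.
φ(5270) = 5270 · (1 − 1/2) · (1 − 1/5) · (1 − 1/17) · (1 − 1/31)
       = 5270 · 1920/5270 = 1920.

1920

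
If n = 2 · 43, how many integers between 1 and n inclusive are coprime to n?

φ(86) = 86 · (1 − 1/2) · (1 − 1/43)
       = 86 · 42/86 = 42.

42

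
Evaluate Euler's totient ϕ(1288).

1288 = 2**3 · 7 · 23.
φ(2^3) = 2^2·(2−1) = 4·1 = 4.
φ(7) = 7 − 1 = 6.
φ(23) = 23 − 1 = 22.
Multiply: 4 · 6 · 22 = 528.

528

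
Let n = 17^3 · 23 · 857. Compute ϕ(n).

φ(96840143) = 96840143 · (1 − 1/17) · (1 − 1/23) · (1 − 1/857)
       = 96840143 · 301312/335087 = 87079168.

87079168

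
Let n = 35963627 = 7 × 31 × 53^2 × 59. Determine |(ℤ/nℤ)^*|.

28772640

φ(35963627) = 35963627 · (1 − 1/7) · (1 − 1/31) · (1 − 1/53) · (1 − 1/59)
       = 35963627 · 542880/678559 = 28772640.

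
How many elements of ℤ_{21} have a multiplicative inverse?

12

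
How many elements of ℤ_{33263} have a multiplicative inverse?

30240

Prime factorization: 33263 = 29 · 31 · 37.
φ(33263) = 33263 · (1 − 1/29) · (1 − 1/31) · (1 − 1/37)
       = 33263 · 30240/33263 = 30240.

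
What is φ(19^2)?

φ(19^2) = 19^1·(19−1) = 19·18 = 342.

342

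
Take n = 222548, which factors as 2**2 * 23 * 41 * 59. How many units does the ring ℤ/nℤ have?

φ(2^2) = 2^1·(2−1) = 2·1 = 2.
φ(23) = 23 − 1 = 22.
φ(41) = 41 − 1 = 40.
φ(59) = 59 − 1 = 58.
Multiply: 2 · 22 · 40 · 58 = 102080.

102080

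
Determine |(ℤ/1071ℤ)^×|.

576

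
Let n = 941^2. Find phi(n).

884540

φ(885481) = 885481 · (1 − 1/941)
       = 885481 · 940/941 = 884540.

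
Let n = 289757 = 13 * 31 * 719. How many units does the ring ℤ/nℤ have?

258480

φ(13) = 13 − 1 = 12.
φ(31) = 31 − 1 = 30.
φ(719) = 719 − 1 = 718.
Multiply: 12 · 30 · 718 = 258480.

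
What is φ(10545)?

First factor: 10545 = 3 × 5 × 19 × 37.
φ(3) = 3 − 1 = 2.
φ(5) = 5 − 1 = 4.
φ(19) = 19 − 1 = 18.
φ(37) = 37 − 1 = 36.
φ(10545) = 2 × 4 × 18 × 36 = 5184.

5184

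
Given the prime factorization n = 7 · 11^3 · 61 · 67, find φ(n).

28749600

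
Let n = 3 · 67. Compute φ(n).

132

φ(201) = 201 · (1 − 1/3) · (1 − 1/67)
       = 201 · 132/201 = 132.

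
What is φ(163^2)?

φ(163^2) = 163^1·(163−1) = 163·162 = 26406.

26406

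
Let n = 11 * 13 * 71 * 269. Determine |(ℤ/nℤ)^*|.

2251200

φ(2731157) = 2731157 · (1 − 1/11) · (1 − 1/13) · (1 − 1/71) · (1 − 1/269)
       = 2731157 · 2251200/2731157 = 2251200.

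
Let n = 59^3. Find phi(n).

201898

φ(59^3) = 59^3 − 59^2 = 205379 − 3481 = 201898.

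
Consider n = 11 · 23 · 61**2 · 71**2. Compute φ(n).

4001844000

φ(11) = 11 − 1 = 10.
φ(23) = 23 − 1 = 22.
φ(61^2) = 61^2 − 61^1 = 3721 − 61 = 3660.
φ(71^2) = 71^2 − 71^1 = 5041 − 71 = 4970.
Since φ is multiplicative, φ(4745662933) = 10 · 22 · 3660 · 4970 = 4001844000.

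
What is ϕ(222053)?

181440

Factor 222053: 222053 = 13 * 19 * 29 * 31.
φ(13) = 13 − 1 = 12.
φ(19) = 19 − 1 = 18.
φ(29) = 29 − 1 = 28.
φ(31) = 31 − 1 = 30.
Since φ is multiplicative, φ(222053) = 12 · 18 · 28 · 30 = 181440.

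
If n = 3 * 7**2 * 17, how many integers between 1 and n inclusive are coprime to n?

1344

φ(3) = 3 − 1 = 2.
φ(7^2) = 7^1·(7−1) = 7·6 = 42.
φ(17) = 17 − 1 = 16.
φ(2499) = 2 × 42 × 16 = 1344.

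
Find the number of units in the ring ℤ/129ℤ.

84

129 = 3 · 43.
φ(129) = 129 · (1 − 1/3) · (1 − 1/43)
       = 129 · 84/129 = 84.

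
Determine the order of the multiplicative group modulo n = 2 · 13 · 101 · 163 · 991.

192456000

φ(424185658) = 424185658 · (1 − 1/2) · (1 − 1/13) · (1 − 1/101) · (1 − 1/163) · (1 − 1/991)
       = 424185658 · 192456000/424185658 = 192456000.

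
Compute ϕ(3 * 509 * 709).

719328

φ(1082643) = 1082643 · (1 − 1/3) · (1 − 1/509) · (1 − 1/709)
       = 1082643 · 719328/1082643 = 719328.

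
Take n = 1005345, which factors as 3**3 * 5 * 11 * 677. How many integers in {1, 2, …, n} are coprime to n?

φ(1005345) = 1005345 · (1 − 1/3) · (1 − 1/5) · (1 − 1/11) · (1 − 1/677)
       = 1005345 · 54080/111705 = 486720.

486720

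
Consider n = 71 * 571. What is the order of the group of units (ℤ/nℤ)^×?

39900

φ(40541) = 40541 · (1 − 1/71) · (1 − 1/571)
       = 40541 · 39900/40541 = 39900.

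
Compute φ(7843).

Factor 7843: 7843 = 11 · 23 · 31.
φ(7843) = 7843 · (1 − 1/11) · (1 − 1/23) · (1 − 1/31)
       = 7843 · 6600/7843 = 6600.

6600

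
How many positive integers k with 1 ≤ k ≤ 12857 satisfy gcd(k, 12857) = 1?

First factor: 12857 = 13 · 23 · 43.
φ(12857) = 12857 · (1 − 1/13) · (1 − 1/23) · (1 − 1/43)
       = 12857 · 11088/12857 = 11088.

11088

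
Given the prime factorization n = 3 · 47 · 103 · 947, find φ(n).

8877264

φ(13753281) = 13753281 · (1 − 1/3) · (1 − 1/47) · (1 − 1/103) · (1 − 1/947)
       = 13753281 · 8877264/13753281 = 8877264.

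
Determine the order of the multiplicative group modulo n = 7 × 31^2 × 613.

3414960

φ(7) = 7 − 1 = 6.
φ(31^2) = 31^1·(31−1) = 31·30 = 930.
φ(613) = 613 − 1 = 612.
Multiply: 6 · 930 · 612 = 3414960.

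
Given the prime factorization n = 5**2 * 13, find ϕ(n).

φ(5^2) = 5^1·(5−1) = 5·4 = 20.
φ(13) = 13 − 1 = 12.
Since φ is multiplicative, φ(325) = 20 · 12 = 240.

240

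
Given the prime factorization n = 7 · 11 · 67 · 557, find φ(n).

2201760

φ(7) = 7 − 1 = 6.
φ(11) = 11 − 1 = 10.
φ(67) = 67 − 1 = 66.
φ(557) = 557 − 1 = 556.
Multiply: 6 · 10 · 66 · 556 = 2201760.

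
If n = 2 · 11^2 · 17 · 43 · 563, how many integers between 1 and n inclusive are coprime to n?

φ(2) = 2 − 1 = 1.
φ(11^2) = 11^1·(11−1) = 11·10 = 110.
φ(17) = 17 − 1 = 16.
φ(43) = 43 − 1 = 42.
φ(563) = 563 − 1 = 562.
Since φ is multiplicative, φ(99595826) = 1 · 110 · 16 · 42 · 562 = 41543040.

41543040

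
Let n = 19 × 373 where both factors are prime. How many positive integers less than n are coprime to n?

6696

φ(7087) = 7087 · (1 − 1/19) · (1 − 1/373)
       = 7087 · 6696/7087 = 6696.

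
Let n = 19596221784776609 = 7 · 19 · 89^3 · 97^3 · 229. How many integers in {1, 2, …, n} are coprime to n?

15503722611683328

φ(7) = 7 − 1 = 6.
φ(19) = 19 − 1 = 18.
φ(89^3) = 89^3 − 89^2 = 704969 − 7921 = 697048.
φ(97^3) = 97^3 − 97^2 = 912673 − 9409 = 903264.
φ(229) = 229 − 1 = 228.
φ(19596221784776609) = 6 × 18 × 697048 × 903264 × 228 = 15503722611683328.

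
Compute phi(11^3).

1210

φ(11^3) = 11^2·(11−1) = 121·10 = 1210.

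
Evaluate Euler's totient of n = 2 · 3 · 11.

φ(66) = 66 · (1 − 1/2) · (1 − 1/3) · (1 − 1/11)
       = 66 · 20/66 = 20.

20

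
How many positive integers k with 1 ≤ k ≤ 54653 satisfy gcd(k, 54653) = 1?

54653 = 31 * 41 * 43.
φ(31) = 31 − 1 = 30.
φ(41) = 41 − 1 = 40.
φ(43) = 43 − 1 = 42.
Since φ is multiplicative, φ(54653) = 30 · 40 · 42 = 50400.

50400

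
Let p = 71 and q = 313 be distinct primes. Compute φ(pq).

21840

For distinct primes, φ(pq) = (p−1)(q−1) = 70 × 312 = 21840.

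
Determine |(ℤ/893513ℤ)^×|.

893513 = 19 * 31 * 37 * 41.
φ(19) = 19 − 1 = 18.
φ(31) = 31 − 1 = 30.
φ(37) = 37 − 1 = 36.
φ(41) = 41 − 1 = 40.
φ(893513) = 18 × 30 × 36 × 40 = 777600.

777600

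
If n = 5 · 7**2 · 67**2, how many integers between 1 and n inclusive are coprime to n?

φ(1099805) = 1099805 · (1 − 1/5) · (1 − 1/7) · (1 − 1/67)
       = 1099805 · 1584/2345 = 742896.

742896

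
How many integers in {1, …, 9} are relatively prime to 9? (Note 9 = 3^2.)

6

φ(9) = 9 · (1 − 1/3)
       = 9 · 2/3 = 6.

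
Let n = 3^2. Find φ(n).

6

φ(3^2) = 3^2 − 3^1 = 9 − 3 = 6.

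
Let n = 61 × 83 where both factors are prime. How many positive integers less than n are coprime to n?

4920

φ(pq) = (p−1)(q−1) = 60 · 82 = 4920.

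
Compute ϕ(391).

391 = 17 × 23.
φ(391) = 391 · (1 − 1/17) · (1 − 1/23)
       = 391 · 352/391 = 352.

352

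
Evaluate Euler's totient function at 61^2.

φ(61^2) = 61^2 − 61^1 = 3721 − 61 = 3660.

3660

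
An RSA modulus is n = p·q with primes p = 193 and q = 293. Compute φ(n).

56064

For distinct primes, φ(pq) = (p−1)(q−1) = 192 × 292 = 56064.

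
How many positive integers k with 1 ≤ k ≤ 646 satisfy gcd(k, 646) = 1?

288

Prime factorization: 646 = 2 × 17 × 19.
φ(2) = 2 − 1 = 1.
φ(17) = 17 − 1 = 16.
φ(19) = 19 − 1 = 18.
Since φ is multiplicative, φ(646) = 1 · 16 · 18 = 288.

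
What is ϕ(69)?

69 = 3 · 23.
φ(3) = 3 − 1 = 2.
φ(23) = 23 − 1 = 22.
Multiply: 2 · 22 = 44.

44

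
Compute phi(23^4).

267674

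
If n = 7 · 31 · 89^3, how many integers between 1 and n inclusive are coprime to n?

125468640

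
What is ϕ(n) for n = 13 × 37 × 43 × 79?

φ(1633957) = 1633957 · (1 − 1/13) · (1 − 1/37) · (1 − 1/43) · (1 − 1/79)
       = 1633957 · 1415232/1633957 = 1415232.

1415232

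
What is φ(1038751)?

790272

1038751 = 7**2 · 17 · 29 · 43.
φ(1038751) = 1038751 · (1 − 1/7) · (1 − 1/17) · (1 − 1/29) · (1 − 1/43)
       = 1038751 · 112896/148393 = 790272.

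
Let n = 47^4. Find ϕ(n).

4775858

φ(4879681) = 4879681 · (1 − 1/47)
       = 4879681 · 46/47 = 4775858.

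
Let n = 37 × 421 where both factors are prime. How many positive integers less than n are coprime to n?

15120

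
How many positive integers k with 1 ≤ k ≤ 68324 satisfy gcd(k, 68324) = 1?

30240

First factor: 68324 = 2^2 · 19 · 29 · 31.
φ(68324) = 68324 · (1 − 1/2) · (1 − 1/19) · (1 − 1/29) · (1 − 1/31)
       = 68324 · 15120/34162 = 30240.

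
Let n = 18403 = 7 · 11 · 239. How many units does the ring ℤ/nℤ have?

φ(7) = 7 − 1 = 6.
φ(11) = 11 − 1 = 10.
φ(239) = 239 − 1 = 238.
Since φ is multiplicative, φ(18403) = 6 · 10 · 238 = 14280.

14280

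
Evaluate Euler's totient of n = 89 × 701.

61600

φ(62389) = 62389 · (1 − 1/89) · (1 − 1/701)
       = 62389 · 61600/62389 = 61600.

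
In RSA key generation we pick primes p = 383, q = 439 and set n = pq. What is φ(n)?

φ(168137) = 168137 · (1 − 1/383) · (1 − 1/439)
       = 168137 · 167316/168137 = 167316.

167316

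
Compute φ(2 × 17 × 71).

φ(2) = 2 − 1 = 1.
φ(17) = 17 − 1 = 16.
φ(71) = 71 − 1 = 70.
Multiply: 1 · 16 · 70 = 1120.

1120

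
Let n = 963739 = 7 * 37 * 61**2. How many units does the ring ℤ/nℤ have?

790560

φ(7) = 7 − 1 = 6.
φ(37) = 37 − 1 = 36.
φ(61^2) = 61^2 − 61^1 = 3721 − 61 = 3660.
φ(963739) = 6 × 36 × 3660 = 790560.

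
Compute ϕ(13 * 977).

11712

φ(13) = 13 − 1 = 12.
φ(977) = 977 − 1 = 976.
Multiply: 12 · 976 = 11712.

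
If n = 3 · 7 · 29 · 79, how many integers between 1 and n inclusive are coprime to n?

φ(48111) = 48111 · (1 − 1/3) · (1 − 1/7) · (1 − 1/29) · (1 − 1/79)
       = 48111 · 26208/48111 = 26208.

26208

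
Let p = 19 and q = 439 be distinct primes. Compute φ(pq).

φ(n) = (p − 1)(q − 1) = (19−1)(439−1) = 18·438 = 7884.

7884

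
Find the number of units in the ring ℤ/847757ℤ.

739200

First factor: 847757 = 23 * 29 * 31 * 41.
φ(847757) = 847757 · (1 − 1/23) · (1 − 1/29) · (1 − 1/31) · (1 − 1/41)
       = 847757 · 739200/847757 = 739200.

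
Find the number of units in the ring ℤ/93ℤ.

First factor: 93 = 3 · 31.
φ(3) = 3 − 1 = 2.
φ(31) = 31 − 1 = 30.
Since φ is multiplicative, φ(93) = 2 · 30 = 60.

60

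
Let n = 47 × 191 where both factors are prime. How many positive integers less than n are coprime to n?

8740

φ(n) = (p − 1)(q − 1) = (47−1)(191−1) = 46·190 = 8740.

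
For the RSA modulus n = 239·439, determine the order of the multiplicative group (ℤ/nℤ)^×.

φ(104921) = 104921 · (1 − 1/239) · (1 − 1/439)
       = 104921 · 104244/104921 = 104244.

104244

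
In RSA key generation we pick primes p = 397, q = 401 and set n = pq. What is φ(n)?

158400

For distinct primes, φ(pq) = (p−1)(q−1) = 396 × 400 = 158400.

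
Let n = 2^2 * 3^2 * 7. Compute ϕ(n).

72

φ(2^2) = 2^2 − 2^1 = 4 − 2 = 2.
φ(3^2) = 3^2 − 3^1 = 9 − 3 = 6.
φ(7) = 7 − 1 = 6.
Since φ is multiplicative, φ(252) = 2 · 6 · 6 = 72.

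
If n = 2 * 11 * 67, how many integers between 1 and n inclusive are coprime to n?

φ(1474) = 1474 · (1 − 1/2) · (1 − 1/11) · (1 − 1/67)
       = 1474 · 660/1474 = 660.

660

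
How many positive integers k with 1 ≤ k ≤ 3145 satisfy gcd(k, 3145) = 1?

2304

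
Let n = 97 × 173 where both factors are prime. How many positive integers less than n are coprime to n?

φ(n) = (p − 1)(q − 1) = (97−1)(173−1) = 96·172 = 16512.

16512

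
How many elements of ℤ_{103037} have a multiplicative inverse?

80640

Factor 103037: 103037 = 11 · 17 · 19 · 29.
φ(11) = 11 − 1 = 10.
φ(17) = 17 − 1 = 16.
φ(19) = 19 − 1 = 18.
φ(29) = 29 − 1 = 28.
φ(103037) = 10 × 16 × 18 × 28 = 80640.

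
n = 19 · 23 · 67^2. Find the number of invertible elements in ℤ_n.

1751112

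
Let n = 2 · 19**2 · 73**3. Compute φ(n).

φ(2) = 2 − 1 = 1.
φ(19^2) = 19^1·(19−1) = 19·18 = 342.
φ(73^3) = 73^3 − 73^2 = 389017 − 5329 = 383688.
Since φ is multiplicative, φ(280870274) = 1 · 342 · 383688 = 131221296.

131221296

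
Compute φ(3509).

Prime factorization: 3509 = 11**2 × 29.
φ(11^2) = 11^2 − 11^1 = 121 − 11 = 110.
φ(29) = 29 − 1 = 28.
Since φ is multiplicative, φ(3509) = 110 · 28 = 3080.

3080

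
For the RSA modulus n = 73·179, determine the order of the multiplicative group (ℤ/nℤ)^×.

φ(73) = 73 − 1 = 72.
φ(179) = 179 − 1 = 178.
φ(13067) = 72 × 178 = 12816.

12816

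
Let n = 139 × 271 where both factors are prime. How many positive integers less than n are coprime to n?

37260

φ(n) = (p − 1)(q − 1) = (139−1)(271−1) = 138·270 = 37260.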